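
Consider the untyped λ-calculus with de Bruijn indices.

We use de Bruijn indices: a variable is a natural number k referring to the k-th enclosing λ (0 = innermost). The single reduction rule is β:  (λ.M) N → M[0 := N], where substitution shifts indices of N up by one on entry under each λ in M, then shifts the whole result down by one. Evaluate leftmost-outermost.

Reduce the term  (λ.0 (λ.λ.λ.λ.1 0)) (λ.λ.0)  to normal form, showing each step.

  start: (λ.0 (λ.λ.λ.λ.1 0)) (λ.λ.0)
  →1  (λ.λ.0) (λ.λ.λ.λ.1 0)
  →2  λ.0

Answer: normal form = λ.0  (in 2 steps)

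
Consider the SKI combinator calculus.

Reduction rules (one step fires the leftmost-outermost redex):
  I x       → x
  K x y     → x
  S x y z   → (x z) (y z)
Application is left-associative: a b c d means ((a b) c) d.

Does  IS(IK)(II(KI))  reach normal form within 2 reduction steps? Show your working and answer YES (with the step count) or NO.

Answer: NO — after 2 steps the term is SK(II(KI)), not yet normal

Working:
  start: IS(IK)(II(KI))
  step 1: S(IK)(II(KI))
  step 2: SK(II(KI))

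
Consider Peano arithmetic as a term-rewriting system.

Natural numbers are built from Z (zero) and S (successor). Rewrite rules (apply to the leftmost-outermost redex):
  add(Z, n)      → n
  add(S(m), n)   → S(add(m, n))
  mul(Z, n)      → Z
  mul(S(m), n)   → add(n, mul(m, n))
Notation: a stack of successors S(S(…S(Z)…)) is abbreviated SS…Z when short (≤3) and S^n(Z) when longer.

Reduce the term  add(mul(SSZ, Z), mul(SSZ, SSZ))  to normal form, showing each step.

  start: add(mul(SSZ, Z), mul(SSZ, SSZ))
  [1] add(add(Z, mul(SZ, Z)), mul(SSZ, SSZ))
  [2] add(mul(SZ, Z), mul(SSZ, SSZ))
  [3] add(add(Z, mul(Z, Z)), mul(SSZ, SSZ))
  [4] add(mul(Z, Z), mul(SSZ, SSZ))
  [5] add(Z, mul(SSZ, SSZ))
  [6] mul(SSZ, SSZ)
  [7] add(SSZ, mul(SZ, SSZ))
  [8] S(add(SZ, mul(SZ, SSZ)))
  [9] S(S(add(Z, mul(SZ, SSZ))))
  [10] S(S(mul(SZ, SSZ)))
  [11] S(S(add(SSZ, mul(Z, SSZ))))
  [12] S(S(S(add(SZ, mul(Z, SSZ)))))
  [13] S(S(S(S(add(Z, mul(Z, SSZ))))))
  [14] S(S(S(S(mul(Z, SSZ)))))
  [15] S^4(Z)

Answer: normal form = S^4(Z)  (in 15 steps)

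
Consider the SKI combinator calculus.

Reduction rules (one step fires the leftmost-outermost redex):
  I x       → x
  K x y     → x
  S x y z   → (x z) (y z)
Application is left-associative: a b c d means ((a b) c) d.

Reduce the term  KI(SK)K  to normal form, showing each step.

  start: KI(SK)K
  step 1: IK
  step 2: K

Answer: normal form = K  (in 2 steps)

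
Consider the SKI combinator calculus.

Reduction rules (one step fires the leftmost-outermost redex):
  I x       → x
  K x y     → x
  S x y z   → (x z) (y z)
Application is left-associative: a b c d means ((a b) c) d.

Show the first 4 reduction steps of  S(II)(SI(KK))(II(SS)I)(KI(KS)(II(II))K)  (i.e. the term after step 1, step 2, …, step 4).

Answer: after 4 steps: I(SS)I(SI(KK)(II(SS)I))(KI(KS)(II(II))K)

Working:
  start: S(II)(SI(KK))(II(SS)I)(KI(KS)(II(II))K)
  →1  II(II(SS)I)(SI(KK)(II(SS)I))(KI(KS)(II(II))K)
  →2  I(II(SS)I)(SI(KK)(II(SS)I))(KI(KS)(II(II))K)
  →3  II(SS)I(SI(KK)(II(SS)I))(KI(KS)(II(II))K)
  →4  I(SS)I(SI(KK)(II(SS)I))(KI(KS)(II(II))K)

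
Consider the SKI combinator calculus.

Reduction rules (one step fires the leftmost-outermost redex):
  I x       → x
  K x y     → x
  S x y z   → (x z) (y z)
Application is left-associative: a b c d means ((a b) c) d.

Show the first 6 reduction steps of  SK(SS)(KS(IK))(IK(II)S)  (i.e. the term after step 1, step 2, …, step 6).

Answer: after 6 steps: SI

Derivation:
  start: SK(SS)(KS(IK))(IK(II)S)
  step 1: K(KS(IK))(SS(KS(IK)))(IK(II)S)
  step 2: KS(IK)(IK(II)S)
  step 3: S(IK(II)S)
  step 4: S(K(II)S)
  step 5: S(II)
  step 6: SI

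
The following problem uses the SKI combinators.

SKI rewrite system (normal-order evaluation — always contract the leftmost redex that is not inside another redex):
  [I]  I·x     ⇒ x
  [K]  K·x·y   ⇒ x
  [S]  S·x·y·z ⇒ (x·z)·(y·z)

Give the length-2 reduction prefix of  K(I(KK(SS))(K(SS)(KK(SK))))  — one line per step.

Answer: after 2 steps: K(K(K(SS)(KK(SK))))

Derivation:
  start: K(I(KK(SS))(K(SS)(KK(SK))))
  [1] K(KK(SS)(K(SS)(KK(SK))))
  [2] K(K(K(SS)(KK(SK))))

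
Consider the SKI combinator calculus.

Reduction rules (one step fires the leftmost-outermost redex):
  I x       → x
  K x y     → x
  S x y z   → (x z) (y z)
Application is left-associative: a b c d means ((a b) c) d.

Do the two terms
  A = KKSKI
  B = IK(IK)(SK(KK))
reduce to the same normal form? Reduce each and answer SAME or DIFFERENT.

Answer: SAME — A ⇓ K, B ⇓ K

Reduction:
Term A:
  start: KKSKI
  →1  KKI
  →2  K

Term B:
  start: IK(IK)(SK(KK))
  →1  K(IK)(SK(KK))
  →2  IK
  →3  K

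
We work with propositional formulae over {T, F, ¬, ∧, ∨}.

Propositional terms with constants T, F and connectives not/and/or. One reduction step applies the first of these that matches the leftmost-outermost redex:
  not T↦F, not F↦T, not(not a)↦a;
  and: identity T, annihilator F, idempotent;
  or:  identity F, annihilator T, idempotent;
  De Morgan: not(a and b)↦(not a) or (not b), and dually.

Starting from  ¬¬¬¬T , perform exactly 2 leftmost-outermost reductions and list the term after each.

  start: ¬¬¬¬T
  step 1: ¬¬T
  step 2: T

Answer: after 2 steps: T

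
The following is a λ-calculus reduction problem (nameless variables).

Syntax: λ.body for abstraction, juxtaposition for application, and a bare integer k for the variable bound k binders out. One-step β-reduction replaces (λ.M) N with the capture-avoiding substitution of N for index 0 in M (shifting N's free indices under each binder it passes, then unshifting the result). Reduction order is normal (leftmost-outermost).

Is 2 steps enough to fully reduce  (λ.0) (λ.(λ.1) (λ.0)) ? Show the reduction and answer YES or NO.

Answer: YES — reaches normal form λ.0 in 2 ≤ 2 steps

Working:
  start: (λ.0) (λ.(λ.1) (λ.0))
  [1] λ.(λ.1) (λ.0)
  [2] λ.0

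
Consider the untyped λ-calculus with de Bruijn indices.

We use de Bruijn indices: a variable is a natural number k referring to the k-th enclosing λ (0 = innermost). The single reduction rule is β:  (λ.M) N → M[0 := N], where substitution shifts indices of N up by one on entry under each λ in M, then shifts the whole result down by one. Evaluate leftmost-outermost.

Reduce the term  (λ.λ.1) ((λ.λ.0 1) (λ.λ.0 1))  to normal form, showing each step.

Answer: normal form = λ.λ.0 (λ.λ.0 1)  (in 2 steps)

Working:
  start: (λ.λ.1) ((λ.λ.0 1) (λ.λ.0 1))
  →1  λ.(λ.λ.0 1) (λ.λ.0 1)
  →2  λ.λ.0 (λ.λ.0 1)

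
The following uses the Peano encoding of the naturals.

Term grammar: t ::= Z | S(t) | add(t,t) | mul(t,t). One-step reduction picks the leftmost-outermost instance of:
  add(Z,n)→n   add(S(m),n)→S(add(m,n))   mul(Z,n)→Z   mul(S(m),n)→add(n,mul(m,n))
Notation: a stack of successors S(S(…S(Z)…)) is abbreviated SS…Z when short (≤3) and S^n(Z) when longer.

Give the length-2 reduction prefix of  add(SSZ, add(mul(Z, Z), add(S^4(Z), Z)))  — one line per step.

Answer: after 2 steps: S(S(add(Z, add(mul(Z, Z), add(S^4(Z), Z)))))

Reduction:
  start: add(SSZ, add(mul(Z, Z), add(S^4(Z), Z)))
  [1] S(add(SZ, add(mul(Z, Z), add(S^4(Z), Z))))
  [2] S(S(add(Z, add(mul(Z, Z), add(S^4(Z), Z)))))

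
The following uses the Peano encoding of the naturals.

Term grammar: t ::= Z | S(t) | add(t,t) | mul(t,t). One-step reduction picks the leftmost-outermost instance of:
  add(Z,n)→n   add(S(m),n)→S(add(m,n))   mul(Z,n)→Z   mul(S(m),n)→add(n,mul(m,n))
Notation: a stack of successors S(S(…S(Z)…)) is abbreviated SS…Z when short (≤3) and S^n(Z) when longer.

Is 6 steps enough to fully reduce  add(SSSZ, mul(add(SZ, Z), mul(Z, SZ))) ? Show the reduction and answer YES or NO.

Answer: NO — after 6 steps the term is S(S(S(add(mul(Z, SZ), mul(add(Z, Z), mul(Z, SZ)))))), not yet normal

Reduction:
  start: add(SSSZ, mul(add(SZ, Z), mul(Z, SZ)))
  →1  S(add(SSZ, mul(add(SZ, Z), mul(Z, SZ))))
  →2  S(S(add(SZ, mul(add(SZ, Z), mul(Z, SZ)))))
  →3  S(S(S(add(Z, mul(add(SZ, Z), mul(Z, SZ))))))
  →4  S(S(S(mul(add(SZ, Z), mul(Z, SZ)))))
  →5  S(S(S(mul(S(add(Z, Z)), mul(Z, SZ)))))
  →6  S(S(S(add(mul(Z, SZ), mul(add(Z, Z), mul(Z, SZ))))))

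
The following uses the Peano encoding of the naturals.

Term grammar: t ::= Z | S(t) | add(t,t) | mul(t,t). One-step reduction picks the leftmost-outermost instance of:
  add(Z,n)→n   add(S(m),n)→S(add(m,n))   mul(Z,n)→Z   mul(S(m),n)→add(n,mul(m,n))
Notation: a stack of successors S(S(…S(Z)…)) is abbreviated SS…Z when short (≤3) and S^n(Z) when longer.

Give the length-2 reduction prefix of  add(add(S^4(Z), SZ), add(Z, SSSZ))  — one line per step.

Answer: after 2 steps: S(add(add(SSSZ, SZ), add(Z, SSSZ)))

Reduction:
  start: add(add(S^4(Z), SZ), add(Z, SSSZ))
  [1] add(S(add(SSSZ, SZ)), add(Z, SSSZ))
  [2] S(add(add(SSSZ, SZ), add(Z, SSSZ)))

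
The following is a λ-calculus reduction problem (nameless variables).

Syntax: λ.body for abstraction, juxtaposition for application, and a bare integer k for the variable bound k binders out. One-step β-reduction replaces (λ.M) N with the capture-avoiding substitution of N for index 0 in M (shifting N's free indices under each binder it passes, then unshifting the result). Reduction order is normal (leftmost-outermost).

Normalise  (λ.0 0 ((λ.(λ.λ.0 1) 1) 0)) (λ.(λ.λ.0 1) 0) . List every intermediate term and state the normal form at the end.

Answer: normal form = λ.0 (λ.λ.0 1)  (in 10 steps)

Working:
  start: (λ.0 0 ((λ.(λ.λ.0 1) 1) 0)) (λ.(λ.λ.0 1) 0)
  →1  (λ.(λ.λ.0 1) 0) (λ.(λ.λ.0 1) 0) ((λ.(λ.λ.0 1) (λ.(λ.λ.0 1) 0)) (λ.(λ.λ.0 1) 0))
  →2  (λ.λ.0 1) (λ.(λ.λ.0 1) 0) ((λ.(λ.λ.0 1) (λ.(λ.λ.0 1) 0)) (λ.(λ.λ.0 1) 0))
  →3  (λ.0 (λ.(λ.λ.0 1) 0)) ((λ.(λ.λ.0 1) (λ.(λ.λ.0 1) 0)) (λ.(λ.λ.0 1) 0))
  →4  (λ.(λ.λ.0 1) (λ.(λ.λ.0 1) 0)) (λ.(λ.λ.0 1) 0) (λ.(λ.λ.0 1) 0)
  →5  (λ.λ.0 1) (λ.(λ.λ.0 1) 0) (λ.(λ.λ.0 1) 0)
  →6  (λ.0 (λ.(λ.λ.0 1) 0)) (λ.(λ.λ.0 1) 0)
  →7  (λ.(λ.λ.0 1) 0) (λ.(λ.λ.0 1) 0)
  →8  (λ.λ.0 1) (λ.(λ.λ.0 1) 0)
  →9  λ.0 (λ.(λ.λ.0 1) 0)
  →10  λ.0 (λ.λ.0 1)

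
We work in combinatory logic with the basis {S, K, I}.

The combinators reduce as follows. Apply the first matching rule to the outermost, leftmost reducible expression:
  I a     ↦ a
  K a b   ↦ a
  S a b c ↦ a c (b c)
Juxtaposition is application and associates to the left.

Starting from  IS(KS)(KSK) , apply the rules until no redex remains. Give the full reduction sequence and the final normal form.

Answer: normal form = S(KS)S  (in 2 steps)

Reduction:
  start: IS(KS)(KSK)
  step 1: S(KS)(KSK)
  step 2: S(KS)S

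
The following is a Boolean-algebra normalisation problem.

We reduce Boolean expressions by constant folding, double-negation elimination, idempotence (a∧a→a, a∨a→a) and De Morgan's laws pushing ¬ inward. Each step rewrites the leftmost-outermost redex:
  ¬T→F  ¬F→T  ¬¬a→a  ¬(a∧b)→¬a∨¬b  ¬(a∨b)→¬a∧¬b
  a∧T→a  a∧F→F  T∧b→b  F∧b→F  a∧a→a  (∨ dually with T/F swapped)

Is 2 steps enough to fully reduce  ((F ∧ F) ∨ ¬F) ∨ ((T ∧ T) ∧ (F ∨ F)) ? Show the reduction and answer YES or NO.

Answer: NO — after 2 steps the term is ¬F ∨ ((T ∧ T) ∧ (F ∨ F)), not yet normal

Working:
  start: ((F ∧ F) ∨ ¬F) ∨ ((T ∧ T) ∧ (F ∨ F))
  [1] (F ∨ ¬F) ∨ ((T ∧ T) ∧ (F ∨ F))
  [2] ¬F ∨ ((T ∧ T) ∧ (F ∨ F))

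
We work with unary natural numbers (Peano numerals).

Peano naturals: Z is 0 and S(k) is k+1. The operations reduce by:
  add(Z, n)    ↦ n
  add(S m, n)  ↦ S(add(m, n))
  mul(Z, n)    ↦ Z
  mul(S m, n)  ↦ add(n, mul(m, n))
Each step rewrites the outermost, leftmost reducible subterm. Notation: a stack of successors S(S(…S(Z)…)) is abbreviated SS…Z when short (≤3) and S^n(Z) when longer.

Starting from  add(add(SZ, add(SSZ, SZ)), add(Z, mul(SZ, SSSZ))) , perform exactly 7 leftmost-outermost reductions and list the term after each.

Answer: after 7 steps: S(S(S(add(add(Z, SZ), add(Z, mul(SZ, SSSZ))))))

Derivation:
  start: add(add(SZ, add(SSZ, SZ)), add(Z, mul(SZ, SSSZ)))
  [1] add(S(add(Z, add(SSZ, SZ))), add(Z, mul(SZ, SSSZ)))
  [2] S(add(add(Z, add(SSZ, SZ)), add(Z, mul(SZ, SSSZ))))
  [3] S(add(add(SSZ, SZ), add(Z, mul(SZ, SSSZ))))
  [4] S(add(S(add(SZ, SZ)), add(Z, mul(SZ, SSSZ))))
  [5] S(S(add(add(SZ, SZ), add(Z, mul(SZ, SSSZ)))))
  [6] S(S(add(S(add(Z, SZ)), add(Z, mul(SZ, SSSZ)))))
  [7] S(S(S(add(add(Z, SZ), add(Z, mul(SZ, SSSZ))))))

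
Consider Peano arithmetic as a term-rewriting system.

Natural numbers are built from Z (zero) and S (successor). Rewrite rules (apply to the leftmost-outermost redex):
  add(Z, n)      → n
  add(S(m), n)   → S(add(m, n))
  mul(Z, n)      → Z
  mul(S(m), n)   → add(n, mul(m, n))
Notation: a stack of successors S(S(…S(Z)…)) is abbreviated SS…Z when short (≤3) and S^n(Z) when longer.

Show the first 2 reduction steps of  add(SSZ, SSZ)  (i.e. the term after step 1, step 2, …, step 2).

Answer: after 2 steps: S(S(add(Z, SSZ)))

Working:
  start: add(SSZ, SSZ)
  [1] S(add(SZ, SSZ))
  [2] S(S(add(Z, SSZ)))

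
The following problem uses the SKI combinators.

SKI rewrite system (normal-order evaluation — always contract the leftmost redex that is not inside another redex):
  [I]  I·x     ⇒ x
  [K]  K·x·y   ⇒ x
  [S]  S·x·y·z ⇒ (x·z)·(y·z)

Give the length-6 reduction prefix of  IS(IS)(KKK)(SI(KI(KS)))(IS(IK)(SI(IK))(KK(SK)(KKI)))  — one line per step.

Answer: after 6 steps: IS(IK)(SI(IK))(KK(SK)(KKI))(KI(KS)(IS(IK)(SI(IK))(KK(SK)(KKI))))(KKK(SI(KI(KS)))(IS(IK)(SI(IK))(KK(SK)(KKI))))

Working:
  start: IS(IS)(KKK)(SI(KI(KS)))(IS(IK)(SI(IK))(KK(SK)(KKI)))
  step 1: S(IS)(KKK)(SI(KI(KS)))(IS(IK)(SI(IK))(KK(SK)(KKI)))
  step 2: IS(SI(KI(KS)))(KKK(SI(KI(KS))))(IS(IK)(SI(IK))(KK(SK)(KKI)))
  step 3: S(SI(KI(KS)))(KKK(SI(KI(KS))))(IS(IK)(SI(IK))(KK(SK)(KKI)))
  step 4: SI(KI(KS))(IS(IK)(SI(IK))(KK(SK)(KKI)))(KKK(SI(KI(KS)))(IS(IK)(SI(IK))(KK(SK)(KKI))))
  step 5: I(IS(IK)(SI(IK))(KK(SK)(KKI)))(KI(KS)(IS(IK)(SI(IK))(KK(SK)(KKI))))(KKK(SI(KI(KS)))(IS(IK)(SI(IK))(KK(SK)(KKI))))
  step 6: IS(IK)(SI(IK))(KK(SK)(KKI))(KI(KS)(IS(IK)(SI(IK))(KK(SK)(KKI))))(KKK(SI(KI(KS)))(IS(IK)(SI(IK))(KK(SK)(KKI))))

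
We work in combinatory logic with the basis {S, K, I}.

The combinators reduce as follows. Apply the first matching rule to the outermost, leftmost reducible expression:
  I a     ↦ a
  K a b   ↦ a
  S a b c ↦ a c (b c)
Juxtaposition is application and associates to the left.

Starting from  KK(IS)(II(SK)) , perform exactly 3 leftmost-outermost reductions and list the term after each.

  start: KK(IS)(II(SK))
  →1  K(II(SK))
  →2  K(I(SK))
  →3  K(SK)

Answer: after 3 steps: K(SK)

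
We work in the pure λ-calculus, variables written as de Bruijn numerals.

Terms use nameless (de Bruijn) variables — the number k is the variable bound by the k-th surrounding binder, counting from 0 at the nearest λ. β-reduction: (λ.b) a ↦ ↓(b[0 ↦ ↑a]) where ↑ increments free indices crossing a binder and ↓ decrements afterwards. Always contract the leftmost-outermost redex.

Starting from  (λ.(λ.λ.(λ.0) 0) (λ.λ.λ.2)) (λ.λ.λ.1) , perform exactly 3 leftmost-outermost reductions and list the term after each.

  start: (λ.(λ.λ.(λ.0) 0) (λ.λ.λ.2)) (λ.λ.λ.1)
  [1] (λ.λ.(λ.0) 0) (λ.λ.λ.2)
  [2] λ.(λ.0) 0
  [3] λ.0

Answer: after 3 steps: λ.0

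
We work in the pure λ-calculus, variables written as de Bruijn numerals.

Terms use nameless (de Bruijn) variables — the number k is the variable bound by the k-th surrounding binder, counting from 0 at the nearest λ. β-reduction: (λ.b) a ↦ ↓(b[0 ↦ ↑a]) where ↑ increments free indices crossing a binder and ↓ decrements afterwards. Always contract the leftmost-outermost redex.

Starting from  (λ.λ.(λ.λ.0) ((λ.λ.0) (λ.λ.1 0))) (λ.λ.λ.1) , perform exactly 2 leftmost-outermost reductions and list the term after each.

  start: (λ.λ.(λ.λ.0) ((λ.λ.0) (λ.λ.1 0))) (λ.λ.λ.1)
  [1] λ.(λ.λ.0) ((λ.λ.0) (λ.λ.1 0))
  [2] λ.λ.0

Answer: after 2 steps: λ.λ.0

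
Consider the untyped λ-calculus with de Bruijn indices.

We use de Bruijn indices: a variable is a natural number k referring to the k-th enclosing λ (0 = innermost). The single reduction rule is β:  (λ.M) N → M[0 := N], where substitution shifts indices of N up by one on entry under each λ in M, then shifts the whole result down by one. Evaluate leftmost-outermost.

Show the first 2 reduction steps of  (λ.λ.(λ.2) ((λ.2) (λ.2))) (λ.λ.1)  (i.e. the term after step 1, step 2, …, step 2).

Answer: after 2 steps: λ.λ.λ.1

Derivation:
  start: (λ.λ.(λ.2) ((λ.2) (λ.2))) (λ.λ.1)
  →1  λ.(λ.λ.λ.1) ((λ.λ.λ.1) (λ.λ.λ.1))
  →2  λ.λ.λ.1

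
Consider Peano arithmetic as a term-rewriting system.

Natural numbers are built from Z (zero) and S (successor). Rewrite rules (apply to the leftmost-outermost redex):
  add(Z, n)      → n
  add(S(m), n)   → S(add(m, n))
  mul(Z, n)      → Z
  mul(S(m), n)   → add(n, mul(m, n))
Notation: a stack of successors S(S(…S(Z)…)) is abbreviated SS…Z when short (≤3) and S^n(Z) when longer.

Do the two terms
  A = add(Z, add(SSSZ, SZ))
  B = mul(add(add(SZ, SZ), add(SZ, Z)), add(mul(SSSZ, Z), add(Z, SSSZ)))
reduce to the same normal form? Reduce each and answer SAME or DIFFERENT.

Answer: DIFFERENT — A ⇓ S^4(Z), B ⇓ S^9(Z)

Reduction:
Term A:
  start: add(Z, add(SSSZ, SZ))
  [1] add(SSSZ, SZ)
  [2] S(add(SSZ, SZ))
  [3] S(S(add(SZ, SZ)))
  [4] S(S(S(add(Z, SZ))))
  [5] S^4(Z)

Term B:
  start: mul(add(add(SZ, SZ), add(SZ, Z)), add(mul(SSSZ, Z), add(Z, SSSZ)))
  [1] mul(add(S(add(Z, SZ)), add(SZ, Z)), add(mul(SSSZ, Z), add(Z, SSSZ)))
  [2] mul(S(add(add(Z, SZ), add(SZ, Z))), add(mul(SSSZ, Z), add(Z, SSSZ)))
  [3] add(add(mul(SSSZ, Z), add(Z, SSSZ)), mul(add(add(Z, SZ), add(SZ, Z)), add(mul(SSSZ, Z), add(Z, SSSZ))))
  [4] add(add(add(Z, mul(SSZ, Z)), add(Z, SSSZ)), mul(add(add(Z, SZ), add(SZ, Z)), add(mul(SSSZ, Z), add(Z, SSSZ))))
  [5] add(add(mul(SSZ, Z), add(Z, SSSZ)), mul(add(add(Z, SZ), add(SZ, Z)), add(mul(SSSZ, Z), add(Z, SSSZ))))
  [6] add(add(add(Z, mul(SZ, Z)), add(Z, SSSZ)), mul(add(add(Z, SZ), add(SZ, Z)), add(mul(SSSZ, Z), add(Z, SSSZ))))
  [7] add(add(mul(SZ, Z), add(Z, SSSZ)), mul(add(add(Z, SZ), add(SZ, Z)), add(mul(SSSZ, Z), add(Z, SSSZ))))
  [8] add(add(add(Z, mul(Z, Z)), add(Z, SSSZ)), mul(add(add(Z, SZ), add(SZ, Z)), add(mul(SSSZ, Z), add(Z, SSSZ))))
  [9] add(add(mul(Z, Z), add(Z, SSSZ)), mul(add(add(Z, SZ), add(SZ, Z)), add(mul(SSSZ, Z), add(Z, SSSZ))))
  [10] add(add(Z, add(Z, SSSZ)), mul(add(add(Z, SZ), add(SZ, Z)), add(mul(SSSZ, Z), add(Z, SSSZ))))
  [11] add(add(Z, SSSZ), mul(add(add(Z, SZ), add(SZ, Z)), add(mul(SSSZ, Z), add(Z, SSSZ))))
  [12] add(SSSZ, mul(add(add(Z, SZ), add(SZ, Z)), add(mul(SSSZ, Z), add(Z, SSSZ))))
  [13] S(add(SSZ, mul(add(add(Z, SZ), add(SZ, Z)), add(mul(SSSZ, Z), add(Z, SSSZ)))))
  [14] S(S(add(SZ, mul(add(add(Z, SZ), add(SZ, Z)), add(mul(SSSZ, Z), add(Z, SSSZ))))))
  [15] S(S(S(add(Z, mul(add(add(Z, SZ), add(SZ, Z)), add(mul(SSSZ, Z), add(Z, SSSZ)))))))
  [16] S(S(S(mul(add(add(Z, SZ), add(SZ, Z)), add(mul(SSSZ, Z), add(Z, SSSZ))))))
  [17] S(S(S(mul(add(SZ, add(SZ, Z)), add(mul(SSSZ, Z), add(Z, SSSZ))))))
  [18] S(S(S(mul(S(add(Z, add(SZ, Z))), add(mul(SSSZ, Z), add(Z, SSSZ))))))
  [19] S(S(S(add(add(mul(SSSZ, Z), add(Z, SSSZ)), mul(add(Z, add(SZ, Z)), add(mul(SSSZ, Z), add(Z, SSSZ)))))))
  [20] S(S(S(add(add(add(Z, mul(SSZ, Z)), add(Z, SSSZ)), mul(add(Z, add(SZ, Z)), add(mul(SSSZ, Z), add(Z, SSSZ)))))))
  [21] S(S(S(add(add(mul(SSZ, Z), add(Z, SSSZ)), mul(add(Z, add(SZ, Z)), add(mul(SSSZ, Z), add(Z, SSSZ)))))))
  [22] S(S(S(add(add(add(Z, mul(SZ, Z)), add(Z, SSSZ)), mul(add(Z, add(SZ, Z)), add(mul(SSSZ, Z), add(Z, SSSZ)))))))
  [23] S(S(S(add(add(mul(SZ, Z), add(Z, SSSZ)), mul(add(Z, add(SZ, Z)), add(mul(SSSZ, Z), add(Z, SSSZ)))))))
  [24] S(S(S(add(add(add(Z, mul(Z, Z)), add(Z, SSSZ)), mul(add(Z, add(SZ, Z)), add(mul(SSSZ, Z), add(Z, SSSZ)))))))
  [25] S(S(S(add(add(mul(Z, Z), add(Z, SSSZ)), mul(add(Z, add(SZ, Z)), add(mul(SSSZ, Z), add(Z, SSSZ)))))))
  [26] S(S(S(add(add(Z, add(Z, SSSZ)), mul(add(Z, add(SZ, Z)), add(mul(SSSZ, Z), add(Z, SSSZ)))))))
  [27] S(S(S(add(add(Z, SSSZ), mul(add(Z, add(SZ, Z)), add(mul(SSSZ, Z), add(Z, SSSZ)))))))
  [28] S(S(S(add(SSSZ, mul(add(Z, add(SZ, Z)), add(mul(SSSZ, Z), add(Z, SSSZ)))))))
  [29] S(S(S(S(add(SSZ, mul(add(Z, add(SZ, Z)), add(mul(SSSZ, Z), add(Z, SSSZ))))))))
  [30] S(S(S(S(S(add(SZ, mul(add(Z, add(SZ, Z)), add(mul(SSSZ, Z), add(Z, SSSZ)))))))))
  [31] S(S(S(S(S(S(add(Z, mul(add(Z, add(SZ, Z)), add(mul(SSSZ, Z), add(Z, SSSZ))))))))))
  [32] S(S(S(S(S(S(mul(add(Z, add(SZ, Z)), add(mul(SSSZ, Z), add(Z, SSSZ)))))))))
  [33] S(S(S(S(S(S(mul(add(SZ, Z), add(mul(SSSZ, Z), add(Z, SSSZ)))))))))
  [34] S(S(S(S(S(S(mul(S(add(Z, Z)), add(mul(SSSZ, Z), add(Z, SSSZ)))))))))
  [35] S(S(S(S(S(S(add(add(mul(SSSZ, Z), add(Z, SSSZ)), mul(add(Z, Z), add(mul(SSSZ, Z), add(Z, SSSZ))))))))))
  [36] S(S(S(S(S(S(add(add(add(Z, mul(SSZ, Z)), add(Z, SSSZ)), mul(add(Z, Z), add(mul(SSSZ, Z), add(Z, SSSZ))))))))))
  [37] S(S(S(S(S(S(add(add(mul(SSZ, Z), add(Z, SSSZ)), mul(add(Z, Z), add(mul(SSSZ, Z), add(Z, SSSZ))))))))))
  [38] S(S(S(S(S(S(add(add(add(Z, mul(SZ, Z)), add(Z, SSSZ)), mul(add(Z, Z), add(mul(SSSZ, Z), add(Z, SSSZ))))))))))
  [39] S(S(S(S(S(S(add(add(mul(SZ, Z), add(Z, SSSZ)), mul(add(Z, Z), add(mul(SSSZ, Z), add(Z, SSSZ))))))))))
  [40] S(S(S(S(S(S(add(add(add(Z, mul(Z, Z)), add(Z, SSSZ)), mul(add(Z, Z), add(mul(SSSZ, Z), add(Z, SSSZ))))))))))
  [41] S(S(S(S(S(S(add(add(mul(Z, Z), add(Z, SSSZ)), mul(add(Z, Z), add(mul(SSSZ, Z), add(Z, SSSZ))))))))))
  [42] S(S(S(S(S(S(add(add(Z, add(Z, SSSZ)), mul(add(Z, Z), add(mul(SSSZ, Z), add(Z, SSSZ))))))))))
  [43] S(S(S(S(S(S(add(add(Z, SSSZ), mul(add(Z, Z), add(mul(SSSZ, Z), add(Z, SSSZ))))))))))
  [44] S(S(S(S(S(S(add(SSSZ, mul(add(Z, Z), add(mul(SSSZ, Z), add(Z, SSSZ))))))))))
  [45] S(S(S(S(S(S(S(add(SSZ, mul(add(Z, Z), add(mul(SSSZ, Z), add(Z, SSSZ)))))))))))
  [46] S(S(S(S(S(S(S(S(add(SZ, mul(add(Z, Z), add(mul(SSSZ, Z), add(Z, SSSZ))))))))))))
  [47] S(S(S(S(S(S(S(S(S(add(Z, mul(add(Z, Z), add(mul(SSSZ, Z), add(Z, SSSZ)))))))))))))
  [48] S(S(S(S(S(S(S(S(S(mul(add(Z, Z), add(mul(SSSZ, Z), add(Z, SSSZ))))))))))))
  [49] S(S(S(S(S(S(S(S(S(mul(Z, add(mul(SSSZ, Z), add(Z, SSSZ))))))))))))
  [50] S^9(Z)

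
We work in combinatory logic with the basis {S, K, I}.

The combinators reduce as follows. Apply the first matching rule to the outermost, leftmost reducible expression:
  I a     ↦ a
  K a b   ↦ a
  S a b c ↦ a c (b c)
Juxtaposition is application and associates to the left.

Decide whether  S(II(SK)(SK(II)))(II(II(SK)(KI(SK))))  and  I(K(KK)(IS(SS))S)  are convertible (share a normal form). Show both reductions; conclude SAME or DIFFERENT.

Term A:
  start: S(II(SK)(SK(II)))(II(II(SK)(KI(SK))))
  →1  S(I(SK)(SK(II)))(II(II(SK)(KI(SK))))
  →2  S(SK(SK(II)))(II(II(SK)(KI(SK))))
  →3  S(SK(SKI))(II(II(SK)(KI(SK))))
  →4  S(SK(SKI))(I(II(SK)(KI(SK))))
  →5  S(SK(SKI))(II(SK)(KI(SK)))
  →6  S(SK(SKI))(I(SK)(KI(SK)))
  →7  S(SK(SKI))(SK(KI(SK)))
  →8  S(SK(SKI))(SKI)

Term B:
  start: I(K(KK)(IS(SS))S)
  →1  K(KK)(IS(SS))S
  →2  KKS
  →3  K

Answer: DIFFERENT — A ⇓ S(SK(SKI))(SKI), B ⇓ K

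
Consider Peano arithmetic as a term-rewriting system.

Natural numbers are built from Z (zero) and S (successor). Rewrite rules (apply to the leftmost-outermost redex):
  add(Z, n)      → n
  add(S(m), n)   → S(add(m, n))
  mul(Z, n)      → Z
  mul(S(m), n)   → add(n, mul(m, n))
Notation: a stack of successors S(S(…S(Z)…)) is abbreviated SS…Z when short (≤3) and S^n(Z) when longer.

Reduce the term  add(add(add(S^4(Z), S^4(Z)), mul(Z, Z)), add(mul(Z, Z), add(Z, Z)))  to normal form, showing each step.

  start: add(add(add(S^4(Z), S^4(Z)), mul(Z, Z)), add(mul(Z, Z), add(Z, Z)))
  step 1: add(add(S(add(SSSZ, S^4(Z))), mul(Z, Z)), add(mul(Z, Z), add(Z, Z)))
  step 2: add(S(add(add(SSSZ, S^4(Z)), mul(Z, Z))), add(mul(Z, Z), add(Z, Z)))
  step 3: S(add(add(add(SSSZ, S^4(Z)), mul(Z, Z)), add(mul(Z, Z), add(Z, Z))))
  step 4: S(add(add(S(add(SSZ, S^4(Z))), mul(Z, Z)), add(mul(Z, Z), add(Z, Z))))
  step 5: S(add(S(add(add(SSZ, S^4(Z)), mul(Z, Z))), add(mul(Z, Z), add(Z, Z))))
  step 6: S(S(add(add(add(SSZ, S^4(Z)), mul(Z, Z)), add(mul(Z, Z), add(Z, Z)))))
  step 7: S(S(add(add(S(add(SZ, S^4(Z))), mul(Z, Z)), add(mul(Z, Z), add(Z, Z)))))
  step 8: S(S(add(S(add(add(SZ, S^4(Z)), mul(Z, Z))), add(mul(Z, Z), add(Z, Z)))))
  step 9: S(S(S(add(add(add(SZ, S^4(Z)), mul(Z, Z)), add(mul(Z, Z), add(Z, Z))))))
  step 10: S(S(S(add(add(S(add(Z, S^4(Z))), mul(Z, Z)), add(mul(Z, Z), add(Z, Z))))))
  step 11: S(S(S(add(S(add(add(Z, S^4(Z)), mul(Z, Z))), add(mul(Z, Z), add(Z, Z))))))
  step 12: S(S(S(S(add(add(add(Z, S^4(Z)), mul(Z, Z)), add(mul(Z, Z), add(Z, Z)))))))
  step 13: S(S(S(S(add(add(S^4(Z), mul(Z, Z)), add(mul(Z, Z), add(Z, Z)))))))
  step 14: S(S(S(S(add(S(add(SSSZ, mul(Z, Z))), add(mul(Z, Z), add(Z, Z)))))))
  step 15: S(S(S(S(S(add(add(SSSZ, mul(Z, Z)), add(mul(Z, Z), add(Z, Z))))))))
  step 16: S(S(S(S(S(add(S(add(SSZ, mul(Z, Z))), add(mul(Z, Z), add(Z, Z))))))))
  step 17: S(S(S(S(S(S(add(add(SSZ, mul(Z, Z)), add(mul(Z, Z), add(Z, Z)))))))))
  step 18: S(S(S(S(S(S(add(S(add(SZ, mul(Z, Z))), add(mul(Z, Z), add(Z, Z)))))))))
  step 19: S(S(S(S(S(S(S(add(add(SZ, mul(Z, Z)), add(mul(Z, Z), add(Z, Z))))))))))
  step 20: S(S(S(S(S(S(S(add(S(add(Z, mul(Z, Z))), add(mul(Z, Z), add(Z, Z))))))))))
  step 21: S(S(S(S(S(S(S(S(add(add(Z, mul(Z, Z)), add(mul(Z, Z), add(Z, Z)))))))))))
  step 22: S(S(S(S(S(S(S(S(add(mul(Z, Z), add(mul(Z, Z), add(Z, Z)))))))))))
  step 23: S(S(S(S(S(S(S(S(add(Z, add(mul(Z, Z), add(Z, Z)))))))))))
  step 24: S(S(S(S(S(S(S(S(add(mul(Z, Z), add(Z, Z))))))))))
  step 25: S(S(S(S(S(S(S(S(add(Z, add(Z, Z))))))))))
  step 26: S(S(S(S(S(S(S(S(add(Z, Z)))))))))
  step 27: S^8(Z)

Answer: normal form = S^8(Z)  (in 27 steps)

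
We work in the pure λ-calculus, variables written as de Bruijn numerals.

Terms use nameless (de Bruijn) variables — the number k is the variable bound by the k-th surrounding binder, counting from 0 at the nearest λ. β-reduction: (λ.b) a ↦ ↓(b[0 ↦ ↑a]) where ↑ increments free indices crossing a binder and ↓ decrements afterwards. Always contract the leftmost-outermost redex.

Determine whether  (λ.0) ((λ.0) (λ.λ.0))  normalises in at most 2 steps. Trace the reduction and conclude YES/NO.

  start: (λ.0) ((λ.0) (λ.λ.0))
  →1  (λ.0) (λ.λ.0)
  →2  λ.λ.0

Answer: YES — reaches normal form λ.λ.0 in 2 ≤ 2 steps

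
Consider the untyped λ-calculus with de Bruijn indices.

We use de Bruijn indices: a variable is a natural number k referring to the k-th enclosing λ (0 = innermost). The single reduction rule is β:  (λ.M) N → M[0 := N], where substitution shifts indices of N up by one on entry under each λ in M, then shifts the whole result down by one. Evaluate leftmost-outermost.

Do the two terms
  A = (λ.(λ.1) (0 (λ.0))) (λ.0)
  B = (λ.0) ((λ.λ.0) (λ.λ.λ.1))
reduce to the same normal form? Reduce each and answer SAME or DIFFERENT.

Answer: SAME — A ⇓ λ.0, B ⇓ λ.0

Reduction:
Term A:
  start: (λ.(λ.1) (0 (λ.0))) (λ.0)
  [1] (λ.λ.0) ((λ.0) (λ.0))
  [2] λ.0

Term B:
  start: (λ.0) ((λ.λ.0) (λ.λ.λ.1))
  [1] (λ.λ.0) (λ.λ.λ.1)
  [2] λ.0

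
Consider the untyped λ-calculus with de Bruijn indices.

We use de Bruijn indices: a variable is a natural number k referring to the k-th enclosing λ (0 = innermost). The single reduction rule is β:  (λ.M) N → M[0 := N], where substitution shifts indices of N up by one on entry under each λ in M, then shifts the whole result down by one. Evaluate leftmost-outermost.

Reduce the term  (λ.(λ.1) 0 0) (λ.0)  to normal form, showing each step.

Answer: normal form = λ.0  (in 3 steps)

Derivation:
  start: (λ.(λ.1) 0 0) (λ.0)
  →1  (λ.λ.0) (λ.0) (λ.0)
  →2  (λ.0) (λ.0)
  →3  λ.0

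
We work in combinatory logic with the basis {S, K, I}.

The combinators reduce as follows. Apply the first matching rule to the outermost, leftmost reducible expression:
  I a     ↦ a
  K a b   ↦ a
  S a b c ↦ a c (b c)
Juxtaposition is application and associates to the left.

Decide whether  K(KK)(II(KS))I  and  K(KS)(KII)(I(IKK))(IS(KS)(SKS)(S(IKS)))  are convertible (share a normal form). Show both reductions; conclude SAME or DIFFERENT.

Term A:
  start: K(KK)(II(KS))I
  →1  KKI
  →2  K

Term B:
  start: K(KS)(KII)(I(IKK))(IS(KS)(SKS)(S(IKS)))
  →1  KS(I(IKK))(IS(KS)(SKS)(S(IKS)))
  →2  S(IS(KS)(SKS)(S(IKS)))
  →3  S(S(KS)(SKS)(S(IKS)))
  →4  S(KS(S(IKS))(SKS(S(IKS))))
  →5  S(S(SKS(S(IKS))))
  →6  S(S(K(S(IKS))(S(S(IKS)))))
  →7  S(S(S(IKS)))
  →8  S(S(S(KS)))

Answer: DIFFERENT — A ⇓ K, B ⇓ S(S(S(KS)))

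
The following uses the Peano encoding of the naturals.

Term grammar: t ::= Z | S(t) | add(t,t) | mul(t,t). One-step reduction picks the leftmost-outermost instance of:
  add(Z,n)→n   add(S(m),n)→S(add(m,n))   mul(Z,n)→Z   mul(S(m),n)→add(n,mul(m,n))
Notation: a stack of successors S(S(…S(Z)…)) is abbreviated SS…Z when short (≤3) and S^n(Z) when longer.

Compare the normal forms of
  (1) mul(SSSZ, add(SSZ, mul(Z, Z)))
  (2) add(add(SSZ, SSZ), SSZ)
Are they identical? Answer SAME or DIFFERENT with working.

Answer: SAME — A ⇓ S^6(Z), B ⇓ S^6(Z)

Derivation:
Term A:
  start: mul(SSSZ, add(SSZ, mul(Z, Z)))
  →1  add(add(SSZ, mul(Z, Z)), mul(SSZ, add(SSZ, mul(Z, Z))))
  →2  add(S(add(SZ, mul(Z, Z))), mul(SSZ, add(SSZ, mul(Z, Z))))
  →3  S(add(add(SZ, mul(Z, Z)), mul(SSZ, add(SSZ, mul(Z, Z)))))
  →4  S(add(S(add(Z, mul(Z, Z))), mul(SSZ, add(SSZ, mul(Z, Z)))))
  →5  S(S(add(add(Z, mul(Z, Z)), mul(SSZ, add(SSZ, mul(Z, Z))))))
  →6  S(S(add(mul(Z, Z), mul(SSZ, add(SSZ, mul(Z, Z))))))
  →7  S(S(add(Z, mul(SSZ, add(SSZ, mul(Z, Z))))))
  →8  S(S(mul(SSZ, add(SSZ, mul(Z, Z)))))
  →9  S(S(add(add(SSZ, mul(Z, Z)), mul(SZ, add(SSZ, mul(Z, Z))))))
  →10  S(S(add(S(add(SZ, mul(Z, Z))), mul(SZ, add(SSZ, mul(Z, Z))))))
  →11  S(S(S(add(add(SZ, mul(Z, Z)), mul(SZ, add(SSZ, mul(Z, Z)))))))
  →12  S(S(S(add(S(add(Z, mul(Z, Z))), mul(SZ, add(SSZ, mul(Z, Z)))))))
  →13  S(S(S(S(add(add(Z, mul(Z, Z)), mul(SZ, add(SSZ, mul(Z, Z))))))))
  →14  S(S(S(S(add(mul(Z, Z), mul(SZ, add(SSZ, mul(Z, Z))))))))
  →15  S(S(S(S(add(Z, mul(SZ, add(SSZ, mul(Z, Z))))))))
  →16  S(S(S(S(mul(SZ, add(SSZ, mul(Z, Z)))))))
  →17  S(S(S(S(add(add(SSZ, mul(Z, Z)), mul(Z, add(SSZ, mul(Z, Z))))))))
  →18  S(S(S(S(add(S(add(SZ, mul(Z, Z))), mul(Z, add(SSZ, mul(Z, Z))))))))
  →19  S(S(S(S(S(add(add(SZ, mul(Z, Z)), mul(Z, add(SSZ, mul(Z, Z)))))))))
  →20  S(S(S(S(S(add(S(add(Z, mul(Z, Z))), mul(Z, add(SSZ, mul(Z, Z)))))))))
  →21  S(S(S(S(S(S(add(add(Z, mul(Z, Z)), mul(Z, add(SSZ, mul(Z, Z))))))))))
  →22  S(S(S(S(S(S(add(mul(Z, Z), mul(Z, add(SSZ, mul(Z, Z))))))))))
  →23  S(S(S(S(S(S(add(Z, mul(Z, add(SSZ, mul(Z, Z))))))))))
  →24  S(S(S(S(S(S(mul(Z, add(SSZ, mul(Z, Z)))))))))
  →25  S^6(Z)

Term B:
  start: add(add(SSZ, SSZ), SSZ)
  →1  add(S(add(SZ, SSZ)), SSZ)
  →2  S(add(add(SZ, SSZ), SSZ))
  →3  S(add(S(add(Z, SSZ)), SSZ))
  →4  S(S(add(add(Z, SSZ), SSZ)))
  →5  S(S(add(SSZ, SSZ)))
  →6  S(S(S(add(SZ, SSZ))))
  →7  S(S(S(S(add(Z, SSZ)))))
  →8  S^6(Z)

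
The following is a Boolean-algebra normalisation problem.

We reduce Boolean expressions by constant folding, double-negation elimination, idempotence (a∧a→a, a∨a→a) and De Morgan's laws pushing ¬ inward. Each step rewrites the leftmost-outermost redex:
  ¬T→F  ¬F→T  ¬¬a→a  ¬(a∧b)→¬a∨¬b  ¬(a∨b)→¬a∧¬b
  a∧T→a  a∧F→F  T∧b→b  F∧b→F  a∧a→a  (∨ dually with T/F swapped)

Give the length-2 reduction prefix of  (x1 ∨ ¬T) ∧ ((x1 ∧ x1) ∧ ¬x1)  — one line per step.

  start: (x1 ∨ ¬T) ∧ ((x1 ∧ x1) ∧ ¬x1)
  →1  (x1 ∨ F) ∧ ((x1 ∧ x1) ∧ ¬x1)
  →2  x1 ∧ ((x1 ∧ x1) ∧ ¬x1)

Answer: after 2 steps: x1 ∧ ((x1 ∧ x1) ∧ ¬x1)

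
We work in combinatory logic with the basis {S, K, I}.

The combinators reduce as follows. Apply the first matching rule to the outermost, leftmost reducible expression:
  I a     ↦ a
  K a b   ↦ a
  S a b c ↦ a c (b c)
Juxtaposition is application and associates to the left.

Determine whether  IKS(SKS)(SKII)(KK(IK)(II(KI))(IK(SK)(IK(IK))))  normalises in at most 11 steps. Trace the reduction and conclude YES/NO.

Answer: YES — reaches normal form SI(KI) in 8 ≤ 11 steps

Derivation:
  start: IKS(SKS)(SKII)(KK(IK)(II(KI))(IK(SK)(IK(IK))))
  [1] KS(SKS)(SKII)(KK(IK)(II(KI))(IK(SK)(IK(IK))))
  [2] S(SKII)(KK(IK)(II(KI))(IK(SK)(IK(IK))))
  [3] S(KI(II))(KK(IK)(II(KI))(IK(SK)(IK(IK))))
  [4] SI(KK(IK)(II(KI))(IK(SK)(IK(IK))))
  [5] SI(K(II(KI))(IK(SK)(IK(IK))))
  [6] SI(II(KI))
  [7] SI(I(KI))
  [8] SI(KI)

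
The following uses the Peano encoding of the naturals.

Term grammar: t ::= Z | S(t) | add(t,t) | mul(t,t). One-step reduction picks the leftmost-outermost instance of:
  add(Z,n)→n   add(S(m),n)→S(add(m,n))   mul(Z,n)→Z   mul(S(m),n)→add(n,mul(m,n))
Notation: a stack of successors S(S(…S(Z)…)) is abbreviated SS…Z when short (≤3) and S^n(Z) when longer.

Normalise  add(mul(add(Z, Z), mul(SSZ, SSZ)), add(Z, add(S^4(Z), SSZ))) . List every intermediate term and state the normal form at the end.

  start: add(mul(add(Z, Z), mul(SSZ, SSZ)), add(Z, add(S^4(Z), SSZ)))
  →1  add(mul(Z, mul(SSZ, SSZ)), add(Z, add(S^4(Z), SSZ)))
  →2  add(Z, add(Z, add(S^4(Z), SSZ)))
  →3  add(Z, add(S^4(Z), SSZ))
  →4  add(S^4(Z), SSZ)
  →5  S(add(SSSZ, SSZ))
  →6  S(S(add(SSZ, SSZ)))
  →7  S(S(S(add(SZ, SSZ))))
  →8  S(S(S(S(add(Z, SSZ)))))
  →9  S^6(Z)

Answer: normal form = S^6(Z)  (in 9 steps)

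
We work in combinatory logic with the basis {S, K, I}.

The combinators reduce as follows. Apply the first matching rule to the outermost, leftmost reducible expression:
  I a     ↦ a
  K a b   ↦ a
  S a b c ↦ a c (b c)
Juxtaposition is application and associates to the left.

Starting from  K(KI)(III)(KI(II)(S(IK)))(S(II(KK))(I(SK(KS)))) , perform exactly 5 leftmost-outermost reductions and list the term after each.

Answer: after 5 steps: S(KK)(I(SK(KS)))

Derivation:
  start: K(KI)(III)(KI(II)(S(IK)))(S(II(KK))(I(SK(KS))))
  [1] KI(KI(II)(S(IK)))(S(II(KK))(I(SK(KS))))
  [2] I(S(II(KK))(I(SK(KS))))
  [3] S(II(KK))(I(SK(KS)))
  [4] S(I(KK))(I(SK(KS)))
  [5] S(KK)(I(SK(KS)))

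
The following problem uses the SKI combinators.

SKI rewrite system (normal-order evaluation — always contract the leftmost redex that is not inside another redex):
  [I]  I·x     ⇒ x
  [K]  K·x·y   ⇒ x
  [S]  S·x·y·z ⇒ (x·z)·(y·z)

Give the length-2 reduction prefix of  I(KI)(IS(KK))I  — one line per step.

Answer: after 2 steps: II

Reduction:
  start: I(KI)(IS(KK))I
  →1  KI(IS(KK))I
  →2  II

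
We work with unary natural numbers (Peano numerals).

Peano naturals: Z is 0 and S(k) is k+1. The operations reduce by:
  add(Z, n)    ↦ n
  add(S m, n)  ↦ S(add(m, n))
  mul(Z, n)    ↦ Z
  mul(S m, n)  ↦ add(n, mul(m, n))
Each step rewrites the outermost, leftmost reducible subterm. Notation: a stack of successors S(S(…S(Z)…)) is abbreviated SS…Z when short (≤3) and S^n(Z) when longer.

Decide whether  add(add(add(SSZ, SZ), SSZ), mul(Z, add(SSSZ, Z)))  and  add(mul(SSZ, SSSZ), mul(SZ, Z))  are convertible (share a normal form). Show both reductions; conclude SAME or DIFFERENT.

Answer: DIFFERENT — A ⇓ S^5(Z), B ⇓ S^6(Z)

Reduction:
Term A:
  start: add(add(add(SSZ, SZ), SSZ), mul(Z, add(SSSZ, Z)))
  →1  add(add(S(add(SZ, SZ)), SSZ), mul(Z, add(SSSZ, Z)))
  →2  add(S(add(add(SZ, SZ), SSZ)), mul(Z, add(SSSZ, Z)))
  →3  S(add(add(add(SZ, SZ), SSZ), mul(Z, add(SSSZ, Z))))
  →4  S(add(add(S(add(Z, SZ)), SSZ), mul(Z, add(SSSZ, Z))))
  →5  S(add(S(add(add(Z, SZ), SSZ)), mul(Z, add(SSSZ, Z))))
  →6  S(S(add(add(add(Z, SZ), SSZ), mul(Z, add(SSSZ, Z)))))
  →7  S(S(add(add(SZ, SSZ), mul(Z, add(SSSZ, Z)))))
  →8  S(S(add(S(add(Z, SSZ)), mul(Z, add(SSSZ, Z)))))
  →9  S(S(S(add(add(Z, SSZ), mul(Z, add(SSSZ, Z))))))
  →10  S(S(S(add(SSZ, mul(Z, add(SSSZ, Z))))))
  →11  S(S(S(S(add(SZ, mul(Z, add(SSSZ, Z)))))))
  →12  S(S(S(S(S(add(Z, mul(Z, add(SSSZ, Z))))))))
  →13  S(S(S(S(S(mul(Z, add(SSSZ, Z)))))))
  →14  S^5(Z)

Term B:
  start: add(mul(SSZ, SSSZ), mul(SZ, Z))
  →1  add(add(SSSZ, mul(SZ, SSSZ)), mul(SZ, Z))
  →2  add(S(add(SSZ, mul(SZ, SSSZ))), mul(SZ, Z))
  →3  S(add(add(SSZ, mul(SZ, SSSZ)), mul(SZ, Z)))
  →4  S(add(S(add(SZ, mul(SZ, SSSZ))), mul(SZ, Z)))
  →5  S(S(add(add(SZ, mul(SZ, SSSZ)), mul(SZ, Z))))
  →6  S(S(add(S(add(Z, mul(SZ, SSSZ))), mul(SZ, Z))))
  →7  S(S(S(add(add(Z, mul(SZ, SSSZ)), mul(SZ, Z)))))
  →8  S(S(S(add(mul(SZ, SSSZ), mul(SZ, Z)))))
  →9  S(S(S(add(add(SSSZ, mul(Z, SSSZ)), mul(SZ, Z)))))
  →10  S(S(S(add(S(add(SSZ, mul(Z, SSSZ))), mul(SZ, Z)))))
  →11  S(S(S(S(add(add(SSZ, mul(Z, SSSZ)), mul(SZ, Z))))))
  →12  S(S(S(S(add(S(add(SZ, mul(Z, SSSZ))), mul(SZ, Z))))))
  →13  S(S(S(S(S(add(add(SZ, mul(Z, SSSZ)), mul(SZ, Z)))))))
  →14  S(S(S(S(S(add(S(add(Z, mul(Z, SSSZ))), mul(SZ, Z)))))))
  →15  S(S(S(S(S(S(add(add(Z, mul(Z, SSSZ)), mul(SZ, Z))))))))
  →16  S(S(S(S(S(S(add(mul(Z, SSSZ), mul(SZ, Z))))))))
  →17  S(S(S(S(S(S(add(Z, mul(SZ, Z))))))))
  →18  S(S(S(S(S(S(mul(SZ, Z)))))))
  →19  S(S(S(S(S(S(add(Z, mul(Z, Z))))))))
  →20  S(S(S(S(S(S(mul(Z, Z)))))))
  →21  S^6(Z)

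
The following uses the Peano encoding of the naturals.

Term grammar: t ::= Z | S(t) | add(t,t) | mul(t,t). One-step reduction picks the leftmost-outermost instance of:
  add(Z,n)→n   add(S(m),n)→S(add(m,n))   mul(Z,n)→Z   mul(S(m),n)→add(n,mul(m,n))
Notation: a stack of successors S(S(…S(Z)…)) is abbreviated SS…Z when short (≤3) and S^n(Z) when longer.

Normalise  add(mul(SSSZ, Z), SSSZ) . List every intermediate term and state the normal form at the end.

  start: add(mul(SSSZ, Z), SSSZ)
  →1  add(add(Z, mul(SSZ, Z)), SSSZ)
  →2  add(mul(SSZ, Z), SSSZ)
  →3  add(add(Z, mul(SZ, Z)), SSSZ)
  →4  add(mul(SZ, Z), SSSZ)
  →5  add(add(Z, mul(Z, Z)), SSSZ)
  →6  add(mul(Z, Z), SSSZ)
  →7  add(Z, SSSZ)
  →8  SSSZ

Answer: normal form = SSSZ  (in 8 steps)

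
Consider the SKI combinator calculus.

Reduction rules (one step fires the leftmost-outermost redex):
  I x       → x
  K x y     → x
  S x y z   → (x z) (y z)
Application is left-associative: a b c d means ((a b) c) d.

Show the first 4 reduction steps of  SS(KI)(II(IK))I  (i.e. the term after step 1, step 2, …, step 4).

  start: SS(KI)(II(IK))I
  [1] S(II(IK))(KI(II(IK)))I
  [2] II(IK)I(KI(II(IK))I)
  [3] I(IK)I(KI(II(IK))I)
  [4] IKI(KI(II(IK))I)

Answer: after 4 steps: IKI(KI(II(IK))I)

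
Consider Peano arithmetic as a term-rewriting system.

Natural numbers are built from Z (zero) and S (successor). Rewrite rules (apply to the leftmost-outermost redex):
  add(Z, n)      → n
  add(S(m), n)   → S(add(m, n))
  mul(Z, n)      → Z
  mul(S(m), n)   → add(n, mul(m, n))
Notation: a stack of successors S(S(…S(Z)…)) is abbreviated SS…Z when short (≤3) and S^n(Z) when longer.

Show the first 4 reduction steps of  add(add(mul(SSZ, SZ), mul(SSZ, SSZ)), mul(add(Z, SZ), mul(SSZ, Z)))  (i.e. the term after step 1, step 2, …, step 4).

Answer: after 4 steps: S(add(add(add(Z, mul(SZ, SZ)), mul(SSZ, SSZ)), mul(add(Z, SZ), mul(SSZ, Z))))

Working:
  start: add(add(mul(SSZ, SZ), mul(SSZ, SSZ)), mul(add(Z, SZ), mul(SSZ, Z)))
  →1  add(add(add(SZ, mul(SZ, SZ)), mul(SSZ, SSZ)), mul(add(Z, SZ), mul(SSZ, Z)))
  →2  add(add(S(add(Z, mul(SZ, SZ))), mul(SSZ, SSZ)), mul(add(Z, SZ), mul(SSZ, Z)))
  →3  add(S(add(add(Z, mul(SZ, SZ)), mul(SSZ, SSZ))), mul(add(Z, SZ), mul(SSZ, Z)))
  →4  S(add(add(add(Z, mul(SZ, SZ)), mul(SSZ, SSZ)), mul(add(Z, SZ), mul(SSZ, Z))))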